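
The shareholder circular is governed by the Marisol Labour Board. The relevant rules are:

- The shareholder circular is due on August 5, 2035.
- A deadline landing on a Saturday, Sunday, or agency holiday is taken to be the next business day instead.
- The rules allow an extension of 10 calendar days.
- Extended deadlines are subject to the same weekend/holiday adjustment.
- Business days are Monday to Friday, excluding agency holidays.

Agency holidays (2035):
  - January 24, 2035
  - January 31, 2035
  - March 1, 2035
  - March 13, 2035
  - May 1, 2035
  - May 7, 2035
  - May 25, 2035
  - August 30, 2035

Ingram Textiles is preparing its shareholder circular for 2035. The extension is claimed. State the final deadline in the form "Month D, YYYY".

Start from the fixed due date, August 5, 2035.
August 5, 2035 is a Sunday, so it moves to the next business day, August 6, 2035 (Monday).
Add the 10 calendar-day extension to August 6, 2035: August 16, 2035.
August 16, 2035 falls on a Thursday, which is a business day, so no adjustment is needed.
The final due date is August 16, 2035.

August 16, 2035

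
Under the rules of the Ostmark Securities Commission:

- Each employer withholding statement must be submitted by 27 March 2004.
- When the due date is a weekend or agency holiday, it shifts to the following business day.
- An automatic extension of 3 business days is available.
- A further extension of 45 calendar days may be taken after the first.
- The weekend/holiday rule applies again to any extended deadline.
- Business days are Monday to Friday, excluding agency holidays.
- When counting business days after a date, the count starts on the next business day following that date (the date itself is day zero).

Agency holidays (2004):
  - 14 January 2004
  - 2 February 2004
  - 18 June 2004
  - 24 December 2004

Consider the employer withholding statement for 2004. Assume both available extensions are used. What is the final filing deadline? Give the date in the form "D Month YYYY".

The stated deadline is 27 March 2004.
27 March 2004 falls on a Saturday. Rolling to the next business day gives 29 March 2004, a Monday.
Applying the 3-business-day extension: 3 business days after 29 March 2004 is 1 April 2004.
1 April 2004 is a Thursday and not a listed holiday, so it stands.
The 45-calendar-day extension moves the deadline from 1 April 2004 to 16 May 2004.
16 May 2004 falls on a Sunday. Rolling to the next business day gives 17 May 2004, a Monday.
Deadline: 17 May 2004.

17 May 2004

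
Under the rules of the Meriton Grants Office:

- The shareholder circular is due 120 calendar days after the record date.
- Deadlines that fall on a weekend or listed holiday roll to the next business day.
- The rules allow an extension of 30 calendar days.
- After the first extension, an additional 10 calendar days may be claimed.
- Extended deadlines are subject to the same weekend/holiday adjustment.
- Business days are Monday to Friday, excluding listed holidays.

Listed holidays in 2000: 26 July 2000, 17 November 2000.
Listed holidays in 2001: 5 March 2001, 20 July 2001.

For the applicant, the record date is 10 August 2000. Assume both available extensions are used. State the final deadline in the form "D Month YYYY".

Adding 120 calendar days to 10 August 2000 gives 8 December 2000.
8 December 2000 falls on a Friday, which is a business day, so no adjustment is needed.
With the 30-day extension, 8 December 2000 becomes 7 January 2001.
Because 7 January 2001 is a Sunday, the deadline becomes 8 January 2001 (Monday).
With the 10-day extension, 8 January 2001 becomes 18 January 2001.
18 January 2001 is a Thursday and not a listed holiday, so it stands.
The final due date is 18 January 2001.

18 January 2001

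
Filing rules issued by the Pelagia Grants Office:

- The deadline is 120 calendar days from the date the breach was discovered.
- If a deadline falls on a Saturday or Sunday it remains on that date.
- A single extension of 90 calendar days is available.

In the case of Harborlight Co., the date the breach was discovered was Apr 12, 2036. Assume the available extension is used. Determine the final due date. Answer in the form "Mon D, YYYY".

Nov 8, 2036

From Apr 12, 2036, 120 calendar days later is Aug 10, 2036.
Aug 10, 2036 is a Sunday; no weekend or holiday adjustment applies.
The 90-calendar-day extension moves the deadline from Aug 10, 2036 to Nov 8, 2036.
No adjustment is made for weekends or holidays, so Nov 8, 2036 stands.
Deadline: Nov 8, 2036.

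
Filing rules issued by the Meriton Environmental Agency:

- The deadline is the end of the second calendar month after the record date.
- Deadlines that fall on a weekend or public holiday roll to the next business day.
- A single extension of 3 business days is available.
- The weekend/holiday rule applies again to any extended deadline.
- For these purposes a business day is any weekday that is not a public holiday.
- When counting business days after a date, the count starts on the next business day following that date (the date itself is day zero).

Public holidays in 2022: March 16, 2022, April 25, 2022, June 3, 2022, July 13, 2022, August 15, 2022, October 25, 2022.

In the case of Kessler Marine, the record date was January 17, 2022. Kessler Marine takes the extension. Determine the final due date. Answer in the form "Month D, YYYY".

The second month after January 17, 2022 is March 2022, whose last day is March 31, 2022.
March 31, 2022 (Thursday) is already a business day.
The 3-business-day extension runs from March 31, 2022 to April 5, 2022.
April 5, 2022 is a Tuesday and not a listed holiday, so it stands.
Final deadline: April 5, 2022.

April 5, 2022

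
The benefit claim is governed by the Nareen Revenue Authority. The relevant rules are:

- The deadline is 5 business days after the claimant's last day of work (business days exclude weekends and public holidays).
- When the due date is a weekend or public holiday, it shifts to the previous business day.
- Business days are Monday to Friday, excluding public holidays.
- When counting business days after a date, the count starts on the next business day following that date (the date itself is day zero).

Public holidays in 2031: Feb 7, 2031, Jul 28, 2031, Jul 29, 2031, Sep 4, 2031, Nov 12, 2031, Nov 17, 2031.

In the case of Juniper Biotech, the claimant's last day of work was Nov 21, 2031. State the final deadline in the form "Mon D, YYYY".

Nov 28, 2031

Starting the day after Nov 21, 2031 and counting 5 business days lands on Nov 28, 2031.
Nov 28, 2031 (Friday) is already a business day.
Deadline: Nov 28, 2031.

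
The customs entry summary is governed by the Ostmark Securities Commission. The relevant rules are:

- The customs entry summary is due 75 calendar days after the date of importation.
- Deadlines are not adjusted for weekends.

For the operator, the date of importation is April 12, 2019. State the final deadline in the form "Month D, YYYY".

Adding 75 calendar days to April 12, 2019 gives June 26, 2019.
June 26, 2019 falls on a Wednesday. The rules make no weekend/holiday allowance, so it remains June 26, 2019.
Deadline: June 26, 2019.

June 26, 2019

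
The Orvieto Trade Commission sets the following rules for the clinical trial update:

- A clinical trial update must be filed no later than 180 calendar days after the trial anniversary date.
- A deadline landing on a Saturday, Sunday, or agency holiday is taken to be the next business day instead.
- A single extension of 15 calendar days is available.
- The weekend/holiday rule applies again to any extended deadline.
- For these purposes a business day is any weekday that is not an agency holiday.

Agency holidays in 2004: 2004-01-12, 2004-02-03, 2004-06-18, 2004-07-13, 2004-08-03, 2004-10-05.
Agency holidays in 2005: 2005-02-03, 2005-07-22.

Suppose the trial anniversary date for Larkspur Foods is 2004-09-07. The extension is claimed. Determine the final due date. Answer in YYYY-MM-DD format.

From 2004-09-07, 180 calendar days later is 2005-03-06.
2005-03-06 falls on a Sunday. Rolling to the next business day gives 2005-03-07, a Monday.
Applying the 15-calendar-day extension: 2005-03-07 + 15 days = 2005-03-22.
2005-03-22 falls on a Tuesday, which is a business day, so no adjustment is needed.
The final due date is 2005-03-22.

2005-03-22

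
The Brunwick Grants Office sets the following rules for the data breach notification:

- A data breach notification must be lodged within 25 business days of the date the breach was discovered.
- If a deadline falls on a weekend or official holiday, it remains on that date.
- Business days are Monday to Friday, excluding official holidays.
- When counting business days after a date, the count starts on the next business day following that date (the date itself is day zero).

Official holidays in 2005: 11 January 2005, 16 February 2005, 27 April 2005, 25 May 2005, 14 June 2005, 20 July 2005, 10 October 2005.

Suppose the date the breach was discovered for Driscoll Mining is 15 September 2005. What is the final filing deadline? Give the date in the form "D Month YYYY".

Starting the day after 15 September 2005 and counting 25 business days lands on 21 October 2005.
No adjustment is made for weekends or holidays, so 21 October 2005 stands.
Deadline: 21 October 2005.

21 October 2005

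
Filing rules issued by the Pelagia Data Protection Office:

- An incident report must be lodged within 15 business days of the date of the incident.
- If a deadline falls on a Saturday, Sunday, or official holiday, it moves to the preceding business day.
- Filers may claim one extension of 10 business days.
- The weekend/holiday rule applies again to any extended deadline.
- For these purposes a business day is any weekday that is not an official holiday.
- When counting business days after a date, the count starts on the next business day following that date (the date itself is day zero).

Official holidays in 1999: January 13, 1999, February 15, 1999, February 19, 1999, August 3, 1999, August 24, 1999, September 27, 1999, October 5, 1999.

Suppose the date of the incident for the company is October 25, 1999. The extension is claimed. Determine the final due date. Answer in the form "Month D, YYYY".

November 29, 1999

Starting the day after October 25, 1999 and counting 15 business days lands on November 15, 1999.
November 15, 1999 (Monday) is already a business day.
The 10-business-day extension runs from November 15, 1999 to November 29, 1999.
November 29, 1999 (Monday) is already a business day.
Final deadline: November 29, 1999.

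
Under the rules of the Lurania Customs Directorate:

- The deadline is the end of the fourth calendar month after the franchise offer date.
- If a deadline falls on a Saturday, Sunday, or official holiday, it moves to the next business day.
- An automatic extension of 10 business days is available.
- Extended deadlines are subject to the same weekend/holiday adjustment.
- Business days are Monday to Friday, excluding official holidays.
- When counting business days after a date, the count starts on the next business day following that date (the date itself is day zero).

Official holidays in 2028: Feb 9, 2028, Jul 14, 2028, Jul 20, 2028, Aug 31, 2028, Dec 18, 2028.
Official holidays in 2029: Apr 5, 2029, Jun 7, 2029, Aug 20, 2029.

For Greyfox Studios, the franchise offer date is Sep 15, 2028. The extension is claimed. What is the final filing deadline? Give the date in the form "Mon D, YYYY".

Feb 14, 2029

4 months after Sep 15, 2028 is January 2029; that month ends on Jan 31, 2029.
Jan 31, 2029 (Wednesday) is already a business day.
The 10-business-day extension runs from Jan 31, 2029 to Feb 14, 2029.
Since Feb 14, 2029 is a Wednesday and not a holiday, the date is unchanged.
Deadline: Feb 14, 2029.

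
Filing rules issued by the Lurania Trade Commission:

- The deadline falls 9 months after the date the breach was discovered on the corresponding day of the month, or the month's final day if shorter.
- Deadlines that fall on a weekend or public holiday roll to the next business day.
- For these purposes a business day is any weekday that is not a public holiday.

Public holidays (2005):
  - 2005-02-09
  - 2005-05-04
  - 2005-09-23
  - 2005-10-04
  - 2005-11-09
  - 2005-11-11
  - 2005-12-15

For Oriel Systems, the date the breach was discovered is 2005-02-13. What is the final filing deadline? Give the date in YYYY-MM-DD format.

Moving 9 months forward from 2005-02-13 on the corresponding day gives 2005-11-13.
2005-11-13 falls on a Sunday. Rolling to the next business day gives 2005-11-14, a Monday.
So the filing is due 2005-11-14.

2005-11-14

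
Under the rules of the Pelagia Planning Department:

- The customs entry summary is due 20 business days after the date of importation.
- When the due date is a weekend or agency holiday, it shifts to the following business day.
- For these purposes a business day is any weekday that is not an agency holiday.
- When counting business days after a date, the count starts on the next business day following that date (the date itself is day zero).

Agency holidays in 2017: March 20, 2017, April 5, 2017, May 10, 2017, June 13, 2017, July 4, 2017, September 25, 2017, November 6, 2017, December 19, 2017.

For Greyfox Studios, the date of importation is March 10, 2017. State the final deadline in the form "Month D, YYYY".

Starting the day after March 10, 2017 and counting 20 business days lands on April 11, 2017.
April 11, 2017 (Tuesday) is already a business day.
Deadline: April 11, 2017.

April 11, 2017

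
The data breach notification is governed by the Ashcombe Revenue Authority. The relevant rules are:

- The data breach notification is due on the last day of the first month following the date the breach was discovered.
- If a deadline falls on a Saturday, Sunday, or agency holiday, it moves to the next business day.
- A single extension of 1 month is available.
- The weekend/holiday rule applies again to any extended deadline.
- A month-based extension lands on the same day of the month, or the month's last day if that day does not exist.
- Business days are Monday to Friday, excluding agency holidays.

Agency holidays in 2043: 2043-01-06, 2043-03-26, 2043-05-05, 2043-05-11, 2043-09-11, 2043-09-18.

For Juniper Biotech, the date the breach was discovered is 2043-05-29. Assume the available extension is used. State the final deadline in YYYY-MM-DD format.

2043-07-30

1 month after 2043-05-29 falls in June 2043; the last day of that month is 2043-06-30.
2043-06-30 falls on a Tuesday, which is a business day, so no adjustment is needed.
Add 1 month to 2043-06-30: 2043-07-30.
2043-07-30 (Thursday) is already a business day.
So the filing is due 2043-07-30.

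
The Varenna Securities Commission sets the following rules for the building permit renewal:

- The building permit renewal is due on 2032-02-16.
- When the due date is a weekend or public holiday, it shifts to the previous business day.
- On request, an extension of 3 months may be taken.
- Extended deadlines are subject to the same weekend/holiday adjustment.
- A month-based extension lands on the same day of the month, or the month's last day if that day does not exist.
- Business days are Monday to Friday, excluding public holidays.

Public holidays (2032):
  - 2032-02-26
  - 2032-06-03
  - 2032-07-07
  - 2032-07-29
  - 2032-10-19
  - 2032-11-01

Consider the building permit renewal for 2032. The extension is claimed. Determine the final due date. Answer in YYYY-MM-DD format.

2032-05-14

The stated deadline is 2032-02-16.
2032-02-16 is a Monday and not a listed holiday, so it stands.
Add 3 months to 2032-02-16: 2032-05-16.
2032-05-16 is a Sunday, so it moves to the preceding business day, 2032-05-14 (Friday).
The final due date is 2032-05-14.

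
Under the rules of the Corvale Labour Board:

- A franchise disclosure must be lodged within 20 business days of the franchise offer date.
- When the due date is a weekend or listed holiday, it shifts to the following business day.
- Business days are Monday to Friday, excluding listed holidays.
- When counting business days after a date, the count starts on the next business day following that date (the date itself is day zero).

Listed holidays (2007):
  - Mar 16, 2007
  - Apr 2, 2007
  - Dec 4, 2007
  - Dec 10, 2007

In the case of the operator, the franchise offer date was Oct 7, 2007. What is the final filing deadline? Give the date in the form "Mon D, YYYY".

Nov 2, 2007

Starting the day after Oct 7, 2007 and counting 20 business days lands on Nov 2, 2007.
Nov 2, 2007 (Friday) is already a business day.
Deadline: Nov 2, 2007.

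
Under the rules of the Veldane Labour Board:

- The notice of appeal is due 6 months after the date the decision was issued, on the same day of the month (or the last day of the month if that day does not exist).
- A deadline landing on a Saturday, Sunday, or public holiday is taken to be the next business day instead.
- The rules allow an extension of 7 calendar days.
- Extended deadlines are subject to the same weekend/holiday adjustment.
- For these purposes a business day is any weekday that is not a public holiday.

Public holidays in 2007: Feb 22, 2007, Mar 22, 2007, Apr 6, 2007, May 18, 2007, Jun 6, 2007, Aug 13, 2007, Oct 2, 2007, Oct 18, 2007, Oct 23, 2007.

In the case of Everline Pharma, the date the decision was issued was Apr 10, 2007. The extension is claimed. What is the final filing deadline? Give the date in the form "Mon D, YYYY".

6 months after Apr 10, 2007, on the same day of the month, is Oct 10, 2007.
Oct 10, 2007 (Wednesday) is already a business day.
Applying the 7-calendar-day extension: Oct 10, 2007 + 7 days = Oct 17, 2007.
Oct 17, 2007 falls on a Wednesday, which is a business day, so no adjustment is needed.
Deadline: Oct 17, 2007.

Oct 17, 2007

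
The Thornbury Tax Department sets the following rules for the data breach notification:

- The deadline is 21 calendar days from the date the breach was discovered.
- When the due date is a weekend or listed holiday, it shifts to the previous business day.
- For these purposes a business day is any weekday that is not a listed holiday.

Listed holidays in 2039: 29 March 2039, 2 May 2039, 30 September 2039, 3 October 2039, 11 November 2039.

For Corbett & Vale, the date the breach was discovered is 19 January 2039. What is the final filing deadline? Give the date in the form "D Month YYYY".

9 February 2039

21 calendar days after 19 January 2039 is 9 February 2039.
9 February 2039 is a Wednesday and not a listed holiday, so it stands.
The final due date is 9 February 2039.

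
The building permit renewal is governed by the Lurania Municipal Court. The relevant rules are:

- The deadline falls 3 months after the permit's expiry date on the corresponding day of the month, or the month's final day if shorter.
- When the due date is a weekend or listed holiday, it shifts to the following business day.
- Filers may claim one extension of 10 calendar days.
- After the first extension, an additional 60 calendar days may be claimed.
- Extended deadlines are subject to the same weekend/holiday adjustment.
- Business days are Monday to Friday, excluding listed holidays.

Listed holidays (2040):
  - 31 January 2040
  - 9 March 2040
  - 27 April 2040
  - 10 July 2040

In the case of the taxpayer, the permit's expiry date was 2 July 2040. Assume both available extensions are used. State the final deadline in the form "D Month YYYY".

Moving 3 months forward from 2 July 2040 on the corresponding day gives 2 October 2040.
Since 2 October 2040 is a Tuesday and not a holiday, the date is unchanged.
The 10-calendar-day extension moves the deadline from 2 October 2040 to 12 October 2040.
Since 12 October 2040 is a Friday and not a holiday, the date is unchanged.
The 60-calendar-day extension moves the deadline from 12 October 2040 to 11 December 2040.
11 December 2040 is a Tuesday and not a listed holiday, so it stands.
The final due date is 11 December 2040.

11 December 2040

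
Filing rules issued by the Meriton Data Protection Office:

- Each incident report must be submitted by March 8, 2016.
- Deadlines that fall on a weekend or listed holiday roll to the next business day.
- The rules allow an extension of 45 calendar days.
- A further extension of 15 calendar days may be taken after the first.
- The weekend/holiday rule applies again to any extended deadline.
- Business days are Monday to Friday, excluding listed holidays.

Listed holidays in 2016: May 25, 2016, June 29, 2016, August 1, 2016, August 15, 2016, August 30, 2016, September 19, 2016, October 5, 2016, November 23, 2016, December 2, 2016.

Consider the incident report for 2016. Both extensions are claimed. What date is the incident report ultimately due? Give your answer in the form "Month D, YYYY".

Start from the fixed due date, March 8, 2016.
March 8, 2016 (Tuesday) is already a business day.
Applying the 45-calendar-day extension: March 8, 2016 + 45 days = April 22, 2016.
April 22, 2016 falls on a Friday, which is a business day, so no adjustment is needed.
Applying the 15-calendar-day extension: April 22, 2016 + 15 days = May 7, 2016.
May 7, 2016 falls on a Saturday. Rolling to the next business day gives May 9, 2016, a Monday.
So the filing is due May 9, 2016.

May 9, 2016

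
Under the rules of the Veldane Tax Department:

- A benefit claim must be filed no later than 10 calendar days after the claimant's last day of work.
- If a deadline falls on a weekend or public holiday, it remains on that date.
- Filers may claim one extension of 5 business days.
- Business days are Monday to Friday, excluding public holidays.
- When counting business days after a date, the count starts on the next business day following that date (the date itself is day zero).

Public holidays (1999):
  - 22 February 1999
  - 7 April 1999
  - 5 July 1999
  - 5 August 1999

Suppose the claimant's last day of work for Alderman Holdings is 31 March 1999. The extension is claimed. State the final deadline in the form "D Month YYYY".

16 April 1999

10 calendar days after 31 March 1999 is 10 April 1999.
10 April 1999 is a Saturday; no weekend or holiday adjustment applies.
The 5-business-day extension runs from 10 April 1999 to 16 April 1999.
16 April 1999 falls on a Friday. The rules make no weekend/holiday allowance, so it remains 16 April 1999.
Deadline: 16 April 1999.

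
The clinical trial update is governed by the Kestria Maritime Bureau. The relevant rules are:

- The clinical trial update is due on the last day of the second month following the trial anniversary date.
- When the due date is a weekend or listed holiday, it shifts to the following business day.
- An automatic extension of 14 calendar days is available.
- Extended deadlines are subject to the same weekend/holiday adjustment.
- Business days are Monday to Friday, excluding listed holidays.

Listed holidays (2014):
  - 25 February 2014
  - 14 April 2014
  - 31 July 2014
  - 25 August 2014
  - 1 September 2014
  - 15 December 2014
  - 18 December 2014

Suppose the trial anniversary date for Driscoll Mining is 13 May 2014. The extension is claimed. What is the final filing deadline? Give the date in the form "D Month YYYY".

15 August 2014

2 months after 13 May 2014 falls in July 2014; the last day of that month is 31 July 2014.
Because 31 July 2014 is a listed holiday, the deadline becomes 1 August 2014 (Friday).
Applying the 14-calendar-day extension: 1 August 2014 + 14 days = 15 August 2014.
15 August 2014 (Friday) is already a business day.
So the filing is due 15 August 2014.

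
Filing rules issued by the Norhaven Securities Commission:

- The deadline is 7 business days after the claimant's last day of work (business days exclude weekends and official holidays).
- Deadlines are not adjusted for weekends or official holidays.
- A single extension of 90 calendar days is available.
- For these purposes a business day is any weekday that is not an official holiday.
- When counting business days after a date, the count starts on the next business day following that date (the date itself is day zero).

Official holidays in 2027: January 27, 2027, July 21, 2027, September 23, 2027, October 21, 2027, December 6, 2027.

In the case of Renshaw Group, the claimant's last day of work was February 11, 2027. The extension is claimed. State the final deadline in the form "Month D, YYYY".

Starting the day after February 11, 2027 and counting 7 business days lands on February 22, 2027.
February 22, 2027 is a Monday; no weekend or holiday adjustment applies.
The 90-calendar-day extension moves the deadline from February 22, 2027 to May 23, 2027.
No adjustment is made for weekends or holidays, so May 23, 2027 stands.
Final deadline: May 23, 2027.

May 23, 2027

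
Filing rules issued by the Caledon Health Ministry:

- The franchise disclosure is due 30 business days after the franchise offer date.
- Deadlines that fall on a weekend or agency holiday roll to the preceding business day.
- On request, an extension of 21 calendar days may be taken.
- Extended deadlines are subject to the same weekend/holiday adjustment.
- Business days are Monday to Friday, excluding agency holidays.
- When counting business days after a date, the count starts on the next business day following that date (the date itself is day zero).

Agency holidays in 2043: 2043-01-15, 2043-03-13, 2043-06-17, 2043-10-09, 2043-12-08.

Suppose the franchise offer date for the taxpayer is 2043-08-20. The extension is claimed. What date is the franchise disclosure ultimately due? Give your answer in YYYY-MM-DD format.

30 business days after 2043-08-20, excluding weekends and holidays, is 2043-10-01.
2043-10-01 is a Thursday and not a listed holiday, so it stands.
With the 21-day extension, 2043-10-01 becomes 2043-10-22.
2043-10-22 is a Thursday and not a listed holiday, so it stands.
So the filing is due 2043-10-22.

2043-10-22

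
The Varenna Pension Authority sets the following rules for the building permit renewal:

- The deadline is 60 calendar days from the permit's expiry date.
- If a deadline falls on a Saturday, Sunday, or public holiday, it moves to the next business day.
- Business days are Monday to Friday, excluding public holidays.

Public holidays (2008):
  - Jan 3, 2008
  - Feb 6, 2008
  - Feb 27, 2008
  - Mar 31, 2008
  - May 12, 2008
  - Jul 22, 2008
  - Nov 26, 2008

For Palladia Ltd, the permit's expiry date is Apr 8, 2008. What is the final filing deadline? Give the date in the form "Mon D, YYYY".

Adding 60 calendar days to Apr 8, 2008 gives Jun 7, 2008.
Jun 7, 2008 is a Saturday; the next business day is Jun 9, 2008 (Monday).
The final due date is Jun 9, 2008.

Jun 9, 2008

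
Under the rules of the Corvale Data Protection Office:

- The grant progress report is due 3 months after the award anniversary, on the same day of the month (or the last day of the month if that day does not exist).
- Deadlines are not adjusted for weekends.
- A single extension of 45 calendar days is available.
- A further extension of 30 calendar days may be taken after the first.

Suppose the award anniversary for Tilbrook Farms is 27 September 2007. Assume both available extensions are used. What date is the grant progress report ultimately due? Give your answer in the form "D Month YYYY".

3 months from 27 September 2007 is 27 December 2007.
27 December 2007 is a Thursday; no weekend or holiday adjustment applies.
Add the 45 calendar-day extension to 27 December 2007: 10 February 2008.
10 February 2008 is a Sunday; no weekend or holiday adjustment applies.
Applying the 30-calendar-day extension: 10 February 2008 + 30 days = 11 March 2008.
No adjustment is made for weekends or holidays, so 11 March 2008 stands.
Final deadline: 11 March 2008.

11 March 2008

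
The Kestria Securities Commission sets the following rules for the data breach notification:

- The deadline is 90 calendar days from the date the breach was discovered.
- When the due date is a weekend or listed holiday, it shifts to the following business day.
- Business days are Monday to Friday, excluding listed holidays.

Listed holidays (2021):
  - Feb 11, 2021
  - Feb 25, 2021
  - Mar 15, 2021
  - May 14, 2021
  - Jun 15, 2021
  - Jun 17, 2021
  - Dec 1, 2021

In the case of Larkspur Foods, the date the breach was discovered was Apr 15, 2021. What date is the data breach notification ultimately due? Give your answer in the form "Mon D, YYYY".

From Apr 15, 2021, 90 calendar days later is Jul 14, 2021.
Jul 14, 2021 is a Wednesday and not a listed holiday, so it stands.
So the filing is due Jul 14, 2021.

Jul 14, 2021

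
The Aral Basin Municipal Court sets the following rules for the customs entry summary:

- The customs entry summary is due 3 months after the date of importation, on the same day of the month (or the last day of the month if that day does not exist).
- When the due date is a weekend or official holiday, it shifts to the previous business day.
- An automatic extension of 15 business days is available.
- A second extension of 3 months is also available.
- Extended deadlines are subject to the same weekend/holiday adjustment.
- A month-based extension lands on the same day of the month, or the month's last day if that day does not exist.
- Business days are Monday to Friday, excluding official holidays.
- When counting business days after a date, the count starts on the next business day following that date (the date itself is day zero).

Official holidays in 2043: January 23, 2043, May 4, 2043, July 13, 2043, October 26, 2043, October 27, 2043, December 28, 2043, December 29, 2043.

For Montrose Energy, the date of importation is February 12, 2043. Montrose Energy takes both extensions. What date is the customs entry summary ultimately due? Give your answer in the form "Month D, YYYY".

September 2, 2043

3 months after February 12, 2043, on the same day of the month, is May 12, 2043.
May 12, 2043 is a Tuesday and not a listed holiday, so it stands.
Counting 15 further business days from May 12, 2043 reaches June 2, 2043.
Since June 2, 2043 is a Tuesday and not a holiday, the date is unchanged.
Add 3 months to June 2, 2043: September 2, 2043.
September 2, 2043 is a Wednesday and not a listed holiday, so it stands.
So the filing is due September 2, 2043.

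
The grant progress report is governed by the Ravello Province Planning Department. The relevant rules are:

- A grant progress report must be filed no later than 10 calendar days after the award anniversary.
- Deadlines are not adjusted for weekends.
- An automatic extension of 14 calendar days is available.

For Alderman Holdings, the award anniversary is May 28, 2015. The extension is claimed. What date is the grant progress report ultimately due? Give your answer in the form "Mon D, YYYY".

Adding 10 calendar days to May 28, 2015 gives Jun 7, 2015.
Jun 7, 2015 falls on a Sunday. The rules make no weekend/holiday allowance, so it remains Jun 7, 2015.
Applying the 14-calendar-day extension: Jun 7, 2015 + 14 days = Jun 21, 2015.
Jun 21, 2015 is a Sunday; no weekend or holiday adjustment applies.
So the filing is due Jun 21, 2015.

Jun 21, 2015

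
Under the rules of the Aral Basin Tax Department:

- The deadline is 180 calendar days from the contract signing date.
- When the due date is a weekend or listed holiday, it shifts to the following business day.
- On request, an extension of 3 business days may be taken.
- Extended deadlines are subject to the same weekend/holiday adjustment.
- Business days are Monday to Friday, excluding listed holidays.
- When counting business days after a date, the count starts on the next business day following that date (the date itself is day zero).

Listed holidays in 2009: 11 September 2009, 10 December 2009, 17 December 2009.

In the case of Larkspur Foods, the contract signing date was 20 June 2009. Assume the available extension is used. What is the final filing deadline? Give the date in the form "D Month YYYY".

23 December 2009

Trigger date 20 June 2009 + 180 calendar days = 17 December 2009.
17 December 2009 falls on a listed holiday. Rolling to the next business day gives 18 December 2009, a Friday.
Counting 3 further business days from 18 December 2009 reaches 23 December 2009.
23 December 2009 is a Wednesday and not a listed holiday, so it stands.
So the filing is due 23 December 2009.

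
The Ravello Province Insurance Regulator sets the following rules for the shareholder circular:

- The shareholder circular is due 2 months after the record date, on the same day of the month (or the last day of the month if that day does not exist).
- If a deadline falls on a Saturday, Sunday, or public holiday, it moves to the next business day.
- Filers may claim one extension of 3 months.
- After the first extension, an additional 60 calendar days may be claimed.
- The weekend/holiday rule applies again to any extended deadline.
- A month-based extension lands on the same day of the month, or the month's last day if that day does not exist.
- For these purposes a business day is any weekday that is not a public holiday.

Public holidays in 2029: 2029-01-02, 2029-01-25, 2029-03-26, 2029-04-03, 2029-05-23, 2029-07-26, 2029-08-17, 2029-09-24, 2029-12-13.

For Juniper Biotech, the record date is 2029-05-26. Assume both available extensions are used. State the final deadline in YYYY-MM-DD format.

Moving 2 months forward from 2029-05-26 on the corresponding day gives 2029-07-26.
2029-07-26 is a listed holiday; the next business day is 2029-07-27 (Friday).
Add 3 months to 2029-07-27: 2029-10-27.
2029-10-27 is a Saturday, so it moves to the next business day, 2029-10-29 (Monday).
The 60-calendar-day extension moves the deadline from 2029-10-29 to 2029-12-28.
2029-12-28 (Friday) is already a business day.
Final deadline: 2029-12-28.

2029-12-28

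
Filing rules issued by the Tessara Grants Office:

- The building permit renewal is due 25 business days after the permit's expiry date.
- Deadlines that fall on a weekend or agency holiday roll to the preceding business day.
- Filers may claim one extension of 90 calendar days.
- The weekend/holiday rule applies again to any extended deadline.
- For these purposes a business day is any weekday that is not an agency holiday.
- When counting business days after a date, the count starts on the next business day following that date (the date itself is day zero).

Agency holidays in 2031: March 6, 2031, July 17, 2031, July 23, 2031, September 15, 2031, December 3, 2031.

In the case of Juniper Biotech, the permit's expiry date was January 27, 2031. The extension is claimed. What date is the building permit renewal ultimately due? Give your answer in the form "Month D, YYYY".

May 30, 2031

Starting the day after January 27, 2031 and counting 25 business days lands on March 3, 2031.
March 3, 2031 falls on a Monday, which is a business day, so no adjustment is needed.
With the 90-day extension, March 3, 2031 becomes June 1, 2031.
June 1, 2031 is a Sunday, so it moves to the preceding business day, May 30, 2031 (Friday).
So the filing is due May 30, 2031.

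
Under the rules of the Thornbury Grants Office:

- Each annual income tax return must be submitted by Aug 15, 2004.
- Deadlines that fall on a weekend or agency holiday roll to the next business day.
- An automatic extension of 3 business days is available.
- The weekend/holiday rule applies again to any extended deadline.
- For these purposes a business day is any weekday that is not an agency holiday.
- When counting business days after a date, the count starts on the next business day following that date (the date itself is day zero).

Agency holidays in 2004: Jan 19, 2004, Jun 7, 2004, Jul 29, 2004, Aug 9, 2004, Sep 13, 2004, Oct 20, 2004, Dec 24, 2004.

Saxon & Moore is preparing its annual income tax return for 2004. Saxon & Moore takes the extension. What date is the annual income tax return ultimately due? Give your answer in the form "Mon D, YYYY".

Aug 19, 2004

The stated deadline is Aug 15, 2004.
Aug 15, 2004 is a Sunday, so it moves to the next business day, Aug 16, 2004 (Monday).
Applying the 3-business-day extension: 3 business days after Aug 16, 2004 is Aug 19, 2004.
Since Aug 19, 2004 is a Thursday and not a holiday, the date is unchanged.
The final due date is Aug 19, 2004.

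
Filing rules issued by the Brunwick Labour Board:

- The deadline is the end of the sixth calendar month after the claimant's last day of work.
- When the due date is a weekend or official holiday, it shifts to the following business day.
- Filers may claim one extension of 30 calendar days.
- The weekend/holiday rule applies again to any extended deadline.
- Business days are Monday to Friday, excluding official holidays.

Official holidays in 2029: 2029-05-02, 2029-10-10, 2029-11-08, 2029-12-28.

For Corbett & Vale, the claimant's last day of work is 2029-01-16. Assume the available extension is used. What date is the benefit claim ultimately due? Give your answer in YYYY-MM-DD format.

6 months after 2029-01-16 is July 2029; that month ends on 2029-07-31.
2029-07-31 is a Tuesday and not a listed holiday, so it stands.
The 30-calendar-day extension moves the deadline from 2029-07-31 to 2029-08-30.
2029-08-30 falls on a Thursday, which is a business day, so no adjustment is needed.
The final due date is 2029-08-30.

2029-08-30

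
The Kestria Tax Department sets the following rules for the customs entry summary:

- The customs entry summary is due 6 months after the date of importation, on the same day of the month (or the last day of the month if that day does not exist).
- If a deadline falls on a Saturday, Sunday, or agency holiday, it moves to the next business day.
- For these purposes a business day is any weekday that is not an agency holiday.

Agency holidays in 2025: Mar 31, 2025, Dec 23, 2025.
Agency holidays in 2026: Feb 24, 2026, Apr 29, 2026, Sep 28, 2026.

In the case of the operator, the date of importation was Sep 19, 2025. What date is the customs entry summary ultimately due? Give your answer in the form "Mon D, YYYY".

Mar 19, 2026

6 months after Sep 19, 2025, on the same day of the month, is Mar 19, 2026.
Mar 19, 2026 is a Thursday and not a listed holiday, so it stands.
The final due date is Mar 19, 2026.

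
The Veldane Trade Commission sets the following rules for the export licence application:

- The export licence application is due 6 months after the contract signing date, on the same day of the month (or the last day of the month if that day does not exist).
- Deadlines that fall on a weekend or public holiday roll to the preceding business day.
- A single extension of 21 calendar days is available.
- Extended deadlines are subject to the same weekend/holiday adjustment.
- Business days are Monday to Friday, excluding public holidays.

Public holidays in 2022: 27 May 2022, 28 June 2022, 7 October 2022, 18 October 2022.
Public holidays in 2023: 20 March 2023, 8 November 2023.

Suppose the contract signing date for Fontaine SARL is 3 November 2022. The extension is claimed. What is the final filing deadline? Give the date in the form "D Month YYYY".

24 May 2023

Moving 6 months forward from 3 November 2022 on the corresponding day gives 3 May 2023.
3 May 2023 is a Wednesday and not a listed holiday, so it stands.
Applying the 21-calendar-day extension: 3 May 2023 + 21 days = 24 May 2023.
24 May 2023 falls on a Wednesday, which is a business day, so no adjustment is needed.
So the filing is due 24 May 2023.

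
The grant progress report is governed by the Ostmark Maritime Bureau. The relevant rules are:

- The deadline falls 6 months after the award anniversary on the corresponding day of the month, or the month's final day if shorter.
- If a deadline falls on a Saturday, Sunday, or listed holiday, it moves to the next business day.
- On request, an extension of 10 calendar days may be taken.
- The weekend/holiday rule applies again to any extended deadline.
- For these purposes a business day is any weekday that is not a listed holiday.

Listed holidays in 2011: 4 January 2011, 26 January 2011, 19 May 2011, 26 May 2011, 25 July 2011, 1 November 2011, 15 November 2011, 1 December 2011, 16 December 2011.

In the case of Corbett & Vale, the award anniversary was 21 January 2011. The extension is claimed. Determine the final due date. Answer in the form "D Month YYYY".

1 August 2011

Moving 6 months forward from 21 January 2011 on the corresponding day gives 21 July 2011.
21 July 2011 falls on a Thursday, which is a business day, so no adjustment is needed.
Applying the 10-calendar-day extension: 21 July 2011 + 10 days = 31 July 2011.
31 July 2011 is a Sunday; the next business day is 1 August 2011 (Monday).
Deadline: 1 August 2011.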